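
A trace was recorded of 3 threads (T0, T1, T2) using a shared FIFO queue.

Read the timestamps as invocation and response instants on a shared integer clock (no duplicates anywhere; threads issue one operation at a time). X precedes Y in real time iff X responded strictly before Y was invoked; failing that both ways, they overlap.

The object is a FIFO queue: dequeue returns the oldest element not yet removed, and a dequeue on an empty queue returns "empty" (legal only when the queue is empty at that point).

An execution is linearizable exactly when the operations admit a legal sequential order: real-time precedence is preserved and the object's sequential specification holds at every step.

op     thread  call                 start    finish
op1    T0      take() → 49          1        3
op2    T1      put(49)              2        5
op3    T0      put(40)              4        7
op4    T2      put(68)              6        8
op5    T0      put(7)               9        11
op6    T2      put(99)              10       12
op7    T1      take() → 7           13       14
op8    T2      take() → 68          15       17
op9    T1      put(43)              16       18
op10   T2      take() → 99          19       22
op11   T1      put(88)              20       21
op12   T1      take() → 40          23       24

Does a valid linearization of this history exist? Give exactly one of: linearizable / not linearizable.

events 1..13 are fine; event 14 — the response of op7 at time 14 — makes the prefix non-linearizable
all 10 real-time-respecting orders fail — 7 completed FIFO queue operations, no legal replay
sample order op1, op2, op3, op4, op5, op6, op7 stalls at step 1 — op1 take() → 49 has no legal effect
sample order op1, op2, op3, op4, op6, op5, op7 stalls at step 1 — op1 take() → 49 has no legal effect

not linearizable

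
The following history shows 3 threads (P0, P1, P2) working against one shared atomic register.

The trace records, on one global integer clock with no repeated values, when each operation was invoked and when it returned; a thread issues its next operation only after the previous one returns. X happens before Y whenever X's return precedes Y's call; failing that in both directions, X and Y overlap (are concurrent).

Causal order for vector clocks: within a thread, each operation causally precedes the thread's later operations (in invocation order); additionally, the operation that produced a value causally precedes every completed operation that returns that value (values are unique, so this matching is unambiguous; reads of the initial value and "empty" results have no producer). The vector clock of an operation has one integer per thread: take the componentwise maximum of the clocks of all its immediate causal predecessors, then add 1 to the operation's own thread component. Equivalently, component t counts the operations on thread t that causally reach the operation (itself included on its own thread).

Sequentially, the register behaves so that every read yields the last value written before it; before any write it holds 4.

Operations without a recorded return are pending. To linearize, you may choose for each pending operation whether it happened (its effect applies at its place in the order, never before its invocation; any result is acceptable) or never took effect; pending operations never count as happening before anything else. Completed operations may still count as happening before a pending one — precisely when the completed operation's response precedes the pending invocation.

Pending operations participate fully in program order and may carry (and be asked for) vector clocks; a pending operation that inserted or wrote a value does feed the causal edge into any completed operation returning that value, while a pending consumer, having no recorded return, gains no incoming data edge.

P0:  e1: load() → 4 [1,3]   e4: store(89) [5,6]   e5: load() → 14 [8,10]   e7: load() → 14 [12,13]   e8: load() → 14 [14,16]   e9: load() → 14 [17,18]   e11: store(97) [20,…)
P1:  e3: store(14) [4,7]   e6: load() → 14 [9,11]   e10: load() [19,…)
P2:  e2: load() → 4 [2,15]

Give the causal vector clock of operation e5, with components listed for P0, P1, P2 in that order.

(3, 1, 0)

root op e2, invoked 2: fresh clock plus P2's own tick → (0, 0, 1)
root op e3, invoked 4: fresh clock plus P1's own tick → (0, 1, 0)
root op e1, invoked 1: fresh clock plus P0's own tick → (1, 0, 0)
e6 (invocation 9): componentwise max over VC(e3)=(0, 1, 0), +1 at P1, giving (0, 2, 0)
e4 (invocation 5): componentwise max over VC(e1)=(1, 0, 0), +1 at P0, giving (2, 0, 0)
e10 (invocation 19): componentwise max over VC(e6)=(0, 2, 0), +1 at P1, giving (0, 3, 0)
e5 (invocation 8): componentwise max over VC(e3)=(0, 1, 0), VC(e4)=(2, 0, 0), +1 at P0, giving (3, 1, 0)
e7 (invocation 12): componentwise max over VC(e3)=(0, 1, 0), VC(e5)=(3, 1, 0), +1 at P0, giving (4, 1, 0)
e8 (invocation 14): componentwise max over VC(e3)=(0, 1, 0), VC(e7)=(4, 1, 0), +1 at P0, giving (5, 1, 0)
e9 (invocation 17): componentwise max over VC(e3)=(0, 1, 0), VC(e8)=(5, 1, 0), +1 at P0, giving (6, 1, 0)
e11 (invocation 20): componentwise max over VC(e9)=(6, 1, 0), +1 at P0, giving (7, 1, 0)
target: VC(e5) = (3, 1, 0)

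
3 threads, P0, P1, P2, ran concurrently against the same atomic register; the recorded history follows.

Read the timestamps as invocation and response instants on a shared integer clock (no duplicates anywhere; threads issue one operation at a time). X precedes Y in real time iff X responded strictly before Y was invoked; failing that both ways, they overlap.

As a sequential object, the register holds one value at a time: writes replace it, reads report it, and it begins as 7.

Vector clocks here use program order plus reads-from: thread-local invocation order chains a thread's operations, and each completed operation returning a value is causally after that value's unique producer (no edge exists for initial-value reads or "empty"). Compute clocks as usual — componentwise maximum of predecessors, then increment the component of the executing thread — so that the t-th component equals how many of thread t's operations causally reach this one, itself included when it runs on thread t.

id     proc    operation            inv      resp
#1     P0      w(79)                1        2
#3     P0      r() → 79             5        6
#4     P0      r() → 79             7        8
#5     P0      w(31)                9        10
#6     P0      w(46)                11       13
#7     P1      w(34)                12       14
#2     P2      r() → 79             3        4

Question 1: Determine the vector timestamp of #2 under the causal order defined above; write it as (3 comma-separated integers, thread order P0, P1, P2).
Answer: (1, 0, 1)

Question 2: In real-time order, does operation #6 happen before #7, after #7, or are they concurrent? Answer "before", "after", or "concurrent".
Answer: concurrent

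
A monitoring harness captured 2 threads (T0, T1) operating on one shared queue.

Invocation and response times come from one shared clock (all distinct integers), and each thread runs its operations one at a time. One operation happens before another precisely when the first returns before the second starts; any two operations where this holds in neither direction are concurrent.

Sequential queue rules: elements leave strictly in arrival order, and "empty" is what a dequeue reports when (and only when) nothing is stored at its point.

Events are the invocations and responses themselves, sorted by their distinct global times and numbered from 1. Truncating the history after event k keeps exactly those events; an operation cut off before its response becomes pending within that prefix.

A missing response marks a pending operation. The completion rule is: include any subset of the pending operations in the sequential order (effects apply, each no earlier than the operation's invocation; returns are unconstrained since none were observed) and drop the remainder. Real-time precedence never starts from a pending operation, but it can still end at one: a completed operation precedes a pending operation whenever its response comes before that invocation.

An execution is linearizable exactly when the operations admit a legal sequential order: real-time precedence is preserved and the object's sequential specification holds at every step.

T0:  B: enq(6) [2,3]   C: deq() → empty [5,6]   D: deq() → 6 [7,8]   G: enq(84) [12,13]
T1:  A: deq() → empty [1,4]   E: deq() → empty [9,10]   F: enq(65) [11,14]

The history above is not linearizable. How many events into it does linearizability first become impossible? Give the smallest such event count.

6

events 1..5 are still linearizable — one witness is A, B:
step 1: A deq() → empty — queue <>
step 2: B enq(6) — queue <6>
with event 6 included (C responding at time 6), all real-time-consistent orders fail
for example A, B, C fails at step 3: C deq() → empty is not legal there
for example B, A, C fails at step 2: A deq() → empty is not legal there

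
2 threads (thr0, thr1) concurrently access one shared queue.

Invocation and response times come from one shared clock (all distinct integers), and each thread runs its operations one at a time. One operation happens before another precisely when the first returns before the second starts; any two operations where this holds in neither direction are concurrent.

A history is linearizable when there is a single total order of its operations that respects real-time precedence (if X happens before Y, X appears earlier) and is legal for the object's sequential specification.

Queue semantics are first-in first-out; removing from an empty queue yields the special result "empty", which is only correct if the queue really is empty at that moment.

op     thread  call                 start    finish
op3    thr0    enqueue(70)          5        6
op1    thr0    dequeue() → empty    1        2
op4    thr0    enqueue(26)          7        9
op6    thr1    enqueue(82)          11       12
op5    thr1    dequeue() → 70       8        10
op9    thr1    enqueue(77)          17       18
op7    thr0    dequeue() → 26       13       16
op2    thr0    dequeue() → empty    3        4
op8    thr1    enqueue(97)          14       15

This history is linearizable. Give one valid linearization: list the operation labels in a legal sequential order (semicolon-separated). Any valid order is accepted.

1. op1 dequeue() → empty, leaving queue <>
2. op2 dequeue() → empty, leaving queue <>
3. op3 enqueue(70), leaving queue <70>
4. op4 enqueue(26), leaving queue <70,26>
5. op5 dequeue() → 70, leaving queue <26>
6. op6 enqueue(82), leaving queue <26,82>
7. op7 dequeue() → 26, leaving queue <82>
8. op8 enqueue(97), leaving queue <82,97>
9. op9 enqueue(77), leaving queue <82,97,77>

op1; op2; op3; op4; op5; op6; op7; op8; op9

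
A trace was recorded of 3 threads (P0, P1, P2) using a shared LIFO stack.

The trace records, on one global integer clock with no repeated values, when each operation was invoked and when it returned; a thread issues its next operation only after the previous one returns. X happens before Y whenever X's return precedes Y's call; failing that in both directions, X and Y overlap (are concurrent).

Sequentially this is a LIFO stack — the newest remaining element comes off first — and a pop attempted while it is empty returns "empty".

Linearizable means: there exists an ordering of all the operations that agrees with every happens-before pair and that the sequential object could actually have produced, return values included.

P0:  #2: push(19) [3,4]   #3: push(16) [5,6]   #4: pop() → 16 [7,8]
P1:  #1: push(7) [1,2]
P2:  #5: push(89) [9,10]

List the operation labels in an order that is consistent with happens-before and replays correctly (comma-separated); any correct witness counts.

step 1: #1 push(7) — stack <7>
step 2: #2 push(19) — stack <7,19>
step 3: #3 push(16) — stack <7,19,16>
step 4: #4 pop() → 16 — stack <7,19>
step 5: #5 push(89) — stack <7,19,89>

#1, #2, #3, #4, #5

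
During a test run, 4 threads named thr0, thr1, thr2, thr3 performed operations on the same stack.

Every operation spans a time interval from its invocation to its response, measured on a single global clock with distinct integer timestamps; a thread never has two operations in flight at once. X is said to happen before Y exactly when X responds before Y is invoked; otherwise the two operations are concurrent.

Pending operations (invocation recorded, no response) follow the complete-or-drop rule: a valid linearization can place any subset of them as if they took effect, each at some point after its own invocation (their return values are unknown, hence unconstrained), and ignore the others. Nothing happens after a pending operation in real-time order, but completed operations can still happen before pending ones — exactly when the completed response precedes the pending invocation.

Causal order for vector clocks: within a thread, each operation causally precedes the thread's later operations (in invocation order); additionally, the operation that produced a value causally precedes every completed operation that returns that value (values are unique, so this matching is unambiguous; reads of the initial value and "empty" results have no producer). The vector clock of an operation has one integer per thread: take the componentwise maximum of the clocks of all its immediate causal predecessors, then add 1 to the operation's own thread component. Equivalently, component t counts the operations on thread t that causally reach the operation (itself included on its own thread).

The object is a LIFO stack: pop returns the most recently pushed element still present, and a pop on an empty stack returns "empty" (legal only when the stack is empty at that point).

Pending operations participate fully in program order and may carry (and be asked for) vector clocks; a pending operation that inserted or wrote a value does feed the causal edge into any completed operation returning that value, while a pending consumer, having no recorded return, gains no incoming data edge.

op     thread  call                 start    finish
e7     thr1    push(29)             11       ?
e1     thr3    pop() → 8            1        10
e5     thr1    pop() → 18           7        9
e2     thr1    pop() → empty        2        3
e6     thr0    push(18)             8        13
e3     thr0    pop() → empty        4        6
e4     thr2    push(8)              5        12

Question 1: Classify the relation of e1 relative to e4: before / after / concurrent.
e1 spans [1,10], e4 spans [5,12]
the intervals overlap in both directions

concurrent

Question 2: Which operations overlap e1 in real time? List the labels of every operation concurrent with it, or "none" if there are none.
concurrent with e1 ([1,10]): every op whose interval crosses 1..10
e2 [2,3]: concurrent
e3 [4,6]: concurrent
e4 [5,12]: concurrent
e5 [7,9]: concurrent
e6 [8,13]: concurrent
e7 [11,…): after

e2, e3, e4, e5, e6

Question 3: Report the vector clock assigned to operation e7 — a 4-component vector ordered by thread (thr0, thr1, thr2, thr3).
root op e4, invoked 5: fresh clock plus thr2's own tick → (0, 0, 1, 0)
root op e2, invoked 2: fresh clock plus thr1's own tick → (0, 1, 0, 0)
root op e3, invoked 4: fresh clock plus thr0's own tick → (1, 0, 0, 0)
VC(e1, invoked at 1): max of VC(e4)=(0, 0, 1, 0), then +1 on thread thr3 → (0, 0, 1, 1)
VC(e6, invoked at 8): max of VC(e3)=(1, 0, 0, 0), then +1 on thread thr0 → (2, 0, 0, 0)
VC(e5, invoked at 7): max of VC(e2)=(0, 1, 0, 0), VC(e6)=(2, 0, 0, 0), then +1 on thread thr1 → (2, 2, 0, 0)
VC(e7, invoked at 11): max of VC(e5)=(2, 2, 0, 0), then +1 on thread thr1 → (2, 3, 0, 0)
target: VC(e7) = (2, 3, 0, 0)

(2, 3, 0, 0)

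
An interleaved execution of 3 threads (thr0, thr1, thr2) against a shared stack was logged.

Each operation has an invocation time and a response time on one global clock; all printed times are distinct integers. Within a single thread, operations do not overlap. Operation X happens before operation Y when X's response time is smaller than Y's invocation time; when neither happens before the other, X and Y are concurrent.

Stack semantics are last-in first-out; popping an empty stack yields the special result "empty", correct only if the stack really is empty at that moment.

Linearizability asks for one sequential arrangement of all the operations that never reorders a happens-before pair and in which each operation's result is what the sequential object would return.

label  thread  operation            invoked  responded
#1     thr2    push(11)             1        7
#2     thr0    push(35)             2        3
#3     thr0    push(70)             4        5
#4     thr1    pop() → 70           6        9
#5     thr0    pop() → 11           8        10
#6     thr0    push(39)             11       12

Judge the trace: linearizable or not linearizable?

a witness: #2, #1, #3, #4, #5, #6
1. #2 push(35), leaving stack <35>
2. #1 push(11), leaving stack <35,11>
3. #3 push(70), leaving stack <35,11,70>
4. #4 pop() → 70, leaving stack <35,11>
5. #5 pop() → 11, leaving stack <35>
6. #6 push(39), leaving stack <35,39>

linearizable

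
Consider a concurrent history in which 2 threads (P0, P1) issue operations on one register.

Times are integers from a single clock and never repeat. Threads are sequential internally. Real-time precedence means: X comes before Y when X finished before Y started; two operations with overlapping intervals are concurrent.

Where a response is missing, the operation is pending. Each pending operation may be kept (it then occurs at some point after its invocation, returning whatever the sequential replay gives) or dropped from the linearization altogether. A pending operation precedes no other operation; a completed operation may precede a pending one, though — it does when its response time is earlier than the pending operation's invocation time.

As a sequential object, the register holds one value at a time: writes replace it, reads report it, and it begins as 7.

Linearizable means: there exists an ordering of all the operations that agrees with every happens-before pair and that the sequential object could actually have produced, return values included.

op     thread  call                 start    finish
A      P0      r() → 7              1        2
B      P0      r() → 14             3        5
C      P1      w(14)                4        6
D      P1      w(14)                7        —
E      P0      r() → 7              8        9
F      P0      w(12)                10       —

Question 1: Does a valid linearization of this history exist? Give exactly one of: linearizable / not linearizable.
not linearizable

already the first 9 events (up to E's response at time 9) admit no linearization; the first 8 still do
checked exhaustively: 2 real-time-consistent orders of 4 completed operations, zero legal register replays
completion choices over the 1 pending operation (D) were checked; none helps
sample order A, B, C, E (pending dropped) stalls at step 2 — B r() → 14 has no legal effect
sample order A, C, B, E (pending dropped) stalls at step 4 — E r() → 7 has no legal effect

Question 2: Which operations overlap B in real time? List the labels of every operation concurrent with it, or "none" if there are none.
C

B spans [3,5]: anything still running between times 3 and 5 counts as concurrent
A [1,2]: before
C [4,6]: concurrent
D [7,…): after
E [8,9]: after
F [10,…): after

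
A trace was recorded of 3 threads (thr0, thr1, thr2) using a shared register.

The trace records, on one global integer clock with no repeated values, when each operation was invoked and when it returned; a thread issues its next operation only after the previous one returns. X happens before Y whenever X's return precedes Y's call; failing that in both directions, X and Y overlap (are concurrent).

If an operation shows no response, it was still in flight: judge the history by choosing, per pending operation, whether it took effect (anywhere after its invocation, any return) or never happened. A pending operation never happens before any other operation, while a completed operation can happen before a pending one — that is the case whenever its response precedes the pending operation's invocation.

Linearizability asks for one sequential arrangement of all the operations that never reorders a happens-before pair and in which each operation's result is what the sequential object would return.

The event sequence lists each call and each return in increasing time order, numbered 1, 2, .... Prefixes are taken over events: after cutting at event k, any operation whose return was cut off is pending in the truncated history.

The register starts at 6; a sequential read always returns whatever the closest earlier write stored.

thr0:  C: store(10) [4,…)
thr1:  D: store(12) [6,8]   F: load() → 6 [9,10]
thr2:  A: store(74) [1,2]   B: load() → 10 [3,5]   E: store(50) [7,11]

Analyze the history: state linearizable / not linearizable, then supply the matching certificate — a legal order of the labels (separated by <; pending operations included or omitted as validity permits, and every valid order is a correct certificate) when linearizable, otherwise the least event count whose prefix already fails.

events 1..9 are fine; event 10 — the response of F at time 10 — makes the prefix non-linearizable
the completed operations (4 total) allow one real-time order; the register replay rejects it
no escape via the 2 pending operations (C, E): every completion choice fails
sample order A, B, D, F (pending dropped) stalls at step 2 — B load() → 10 has no legal effect

not linearizable — minimal violating prefix: 10 events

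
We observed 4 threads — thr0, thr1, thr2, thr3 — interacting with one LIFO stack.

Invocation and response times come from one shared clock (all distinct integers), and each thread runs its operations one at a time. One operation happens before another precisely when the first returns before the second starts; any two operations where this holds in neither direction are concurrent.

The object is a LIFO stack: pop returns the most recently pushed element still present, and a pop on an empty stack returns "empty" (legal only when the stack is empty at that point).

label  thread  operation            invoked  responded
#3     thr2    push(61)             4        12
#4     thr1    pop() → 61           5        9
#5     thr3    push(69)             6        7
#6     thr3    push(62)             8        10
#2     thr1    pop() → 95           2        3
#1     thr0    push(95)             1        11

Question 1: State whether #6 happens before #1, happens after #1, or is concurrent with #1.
concurrent

#6 spans [8,10], #1 spans [1,11]
the intervals overlap in both directions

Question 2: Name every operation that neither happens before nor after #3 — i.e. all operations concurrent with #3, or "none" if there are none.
#1, #4, #5, #6

#3 spans [4,12]: anything still running between times 4 and 12 counts as concurrent
#1 [1,11]: concurrent
#2 [2,3]: before
#4 [5,9]: concurrent
#5 [6,7]: concurrent
#6 [8,10]: concurrent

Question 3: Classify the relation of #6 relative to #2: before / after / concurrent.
after

#6 spans [8,10], #2 spans [2,3]
resp(#2)=3 < inv(#6)=8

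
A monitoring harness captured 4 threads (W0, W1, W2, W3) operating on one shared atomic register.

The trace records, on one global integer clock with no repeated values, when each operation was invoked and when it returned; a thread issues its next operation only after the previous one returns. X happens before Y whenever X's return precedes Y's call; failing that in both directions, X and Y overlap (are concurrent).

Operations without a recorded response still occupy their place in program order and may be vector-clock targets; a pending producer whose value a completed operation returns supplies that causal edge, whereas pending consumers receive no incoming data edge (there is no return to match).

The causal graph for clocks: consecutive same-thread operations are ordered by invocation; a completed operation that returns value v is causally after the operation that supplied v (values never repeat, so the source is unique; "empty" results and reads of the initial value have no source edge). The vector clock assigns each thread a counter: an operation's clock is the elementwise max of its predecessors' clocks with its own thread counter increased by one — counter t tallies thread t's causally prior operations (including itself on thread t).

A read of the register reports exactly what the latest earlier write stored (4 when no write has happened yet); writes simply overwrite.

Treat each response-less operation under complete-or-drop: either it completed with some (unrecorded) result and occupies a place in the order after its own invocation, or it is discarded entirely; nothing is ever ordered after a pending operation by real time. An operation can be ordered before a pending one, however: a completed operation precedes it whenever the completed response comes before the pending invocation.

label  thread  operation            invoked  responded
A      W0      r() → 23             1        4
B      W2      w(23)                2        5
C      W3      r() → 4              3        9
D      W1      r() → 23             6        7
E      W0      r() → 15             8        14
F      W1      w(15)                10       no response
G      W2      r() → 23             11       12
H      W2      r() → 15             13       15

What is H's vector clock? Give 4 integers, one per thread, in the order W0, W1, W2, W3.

(0, 2, 3, 0)

VC(C, invoked at 3): no causal predecessors; +1 on W3 → (0, 0, 0, 1)
VC(B, invoked at 2): no causal predecessors; +1 on W2 → (0, 0, 1, 0)
from VC(B)=(0, 0, 1, 0), G (invoked 11) maxes components and bumps W2 → (0, 0, 2, 0)
from VC(B)=(0, 0, 1, 0), D (invoked 6) maxes components and bumps W1 → (0, 1, 1, 0)
from VC(B)=(0, 0, 1, 0), A (invoked 1) maxes components and bumps W0 → (1, 0, 1, 0)
from VC(D)=(0, 1, 1, 0), F (invoked 10) maxes components and bumps W1 → (0, 2, 1, 0)
from VC(F)=(0, 2, 1, 0), VC(G)=(0, 0, 2, 0), H (invoked 13) maxes components and bumps W2 → (0, 2, 3, 0)
from VC(A)=(1, 0, 1, 0), VC(F)=(0, 2, 1, 0), E (invoked 8) maxes components and bumps W0 → (2, 2, 1, 0)
target: VC(H) = (0, 2, 3, 0)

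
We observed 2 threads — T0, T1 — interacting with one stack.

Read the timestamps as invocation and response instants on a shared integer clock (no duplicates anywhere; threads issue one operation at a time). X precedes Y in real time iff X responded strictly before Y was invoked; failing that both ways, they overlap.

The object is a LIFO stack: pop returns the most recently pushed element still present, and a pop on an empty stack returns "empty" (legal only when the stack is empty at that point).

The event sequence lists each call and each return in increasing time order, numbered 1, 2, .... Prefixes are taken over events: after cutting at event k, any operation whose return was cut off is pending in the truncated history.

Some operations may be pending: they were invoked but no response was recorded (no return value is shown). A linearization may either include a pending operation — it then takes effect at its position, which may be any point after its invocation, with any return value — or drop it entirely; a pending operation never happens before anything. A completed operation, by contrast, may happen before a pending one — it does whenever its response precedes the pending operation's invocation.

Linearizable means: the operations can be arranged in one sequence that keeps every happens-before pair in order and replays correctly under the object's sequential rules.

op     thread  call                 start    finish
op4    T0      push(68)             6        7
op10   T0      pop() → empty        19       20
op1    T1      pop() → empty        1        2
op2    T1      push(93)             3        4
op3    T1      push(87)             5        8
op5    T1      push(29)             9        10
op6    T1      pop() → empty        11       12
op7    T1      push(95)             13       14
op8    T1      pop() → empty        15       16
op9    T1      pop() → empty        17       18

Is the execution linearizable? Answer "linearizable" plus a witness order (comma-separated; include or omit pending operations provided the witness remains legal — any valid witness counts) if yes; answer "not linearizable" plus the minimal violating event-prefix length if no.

already the first 12 events (up to op6's response at time 12) admit no linearization; the first 11 still do
2 orders of the 6 completed stack ops respect real time; none is legal
sample order op1, op2, op3, op4, op5, op6 stalls at step 6 — op6 pop() → empty has no legal effect
sample order op1, op2, op4, op3, op5, op6 stalls at step 6 — op6 pop() → empty has no legal effect

not linearizable — minimal violating prefix: 12 events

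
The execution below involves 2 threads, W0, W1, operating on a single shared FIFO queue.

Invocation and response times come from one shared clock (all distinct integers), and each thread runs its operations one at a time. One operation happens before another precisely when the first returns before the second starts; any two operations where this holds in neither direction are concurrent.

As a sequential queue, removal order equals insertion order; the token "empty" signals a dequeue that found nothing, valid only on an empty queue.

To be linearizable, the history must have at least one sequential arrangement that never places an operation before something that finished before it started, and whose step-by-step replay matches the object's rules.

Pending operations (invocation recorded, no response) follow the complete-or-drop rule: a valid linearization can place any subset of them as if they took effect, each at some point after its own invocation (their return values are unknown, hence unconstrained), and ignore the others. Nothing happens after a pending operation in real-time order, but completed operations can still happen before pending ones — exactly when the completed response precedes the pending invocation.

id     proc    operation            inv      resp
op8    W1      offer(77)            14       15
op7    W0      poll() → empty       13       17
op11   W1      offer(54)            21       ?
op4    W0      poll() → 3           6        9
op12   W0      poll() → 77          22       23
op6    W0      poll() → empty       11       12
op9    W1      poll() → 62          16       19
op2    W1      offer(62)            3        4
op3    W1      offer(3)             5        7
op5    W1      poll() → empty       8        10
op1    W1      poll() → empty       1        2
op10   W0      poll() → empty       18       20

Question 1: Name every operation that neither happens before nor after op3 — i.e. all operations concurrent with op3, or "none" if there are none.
op4

op3 spans [5,7]: anything still running between times 5 and 7 counts as concurrent
op1 [1,2]: before
op2 [3,4]: before
op4 [6,9]: concurrent
op5 [8,10]: after
op6 [11,12]: after
op7 [13,17]: after
op8 [14,15]: after
op9 [16,19]: after
op10 [18,20]: after
op11 [21,…): after
op12 [22,23]: after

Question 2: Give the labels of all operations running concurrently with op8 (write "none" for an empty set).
op7

op8 spans [14,15]; an op avoiding the whole window 14..15 is ordered, any other is concurrent
op1 [1,2]: before
op2 [3,4]: before
op3 [5,7]: before
op4 [6,9]: before
op5 [8,10]: before
op6 [11,12]: before
op7 [13,17]: concurrent
op9 [16,19]: after
op10 [18,20]: after
op11 [21,…): after
op12 [22,23]: after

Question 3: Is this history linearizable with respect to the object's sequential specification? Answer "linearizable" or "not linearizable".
not linearizable

the violation lands at event 10, op5's response at time 10: events 1..9 linearize, events 1..10 do not
no legal order exists: 3 real-time-consistent candidates over 5 completed FIFO queue operations, all rejected
take op1, op2, op3, op4, op5: step 4 already fails, because op4 poll() → 3 cannot occur there
take op1, op2, op3, op5, op4: step 4 already fails, because op5 poll() → empty cannot occur there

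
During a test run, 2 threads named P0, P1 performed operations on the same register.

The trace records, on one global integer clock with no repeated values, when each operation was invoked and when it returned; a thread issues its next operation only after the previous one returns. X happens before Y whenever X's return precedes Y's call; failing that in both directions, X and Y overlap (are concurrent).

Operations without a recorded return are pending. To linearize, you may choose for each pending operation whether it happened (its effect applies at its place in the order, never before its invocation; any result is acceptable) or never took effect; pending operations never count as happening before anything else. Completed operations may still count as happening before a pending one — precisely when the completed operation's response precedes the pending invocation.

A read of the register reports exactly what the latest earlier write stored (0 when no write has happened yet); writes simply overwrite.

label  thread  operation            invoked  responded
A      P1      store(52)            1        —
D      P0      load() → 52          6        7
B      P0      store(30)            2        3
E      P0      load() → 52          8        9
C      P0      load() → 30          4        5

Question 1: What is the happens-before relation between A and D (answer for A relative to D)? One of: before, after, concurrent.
A spans [1,…), D spans [6,7]
the intervals overlap in both directions

concurrent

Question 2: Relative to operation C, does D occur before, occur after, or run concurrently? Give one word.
D spans [6,7], C spans [4,5]
resp(C)=5 < inv(D)=6

after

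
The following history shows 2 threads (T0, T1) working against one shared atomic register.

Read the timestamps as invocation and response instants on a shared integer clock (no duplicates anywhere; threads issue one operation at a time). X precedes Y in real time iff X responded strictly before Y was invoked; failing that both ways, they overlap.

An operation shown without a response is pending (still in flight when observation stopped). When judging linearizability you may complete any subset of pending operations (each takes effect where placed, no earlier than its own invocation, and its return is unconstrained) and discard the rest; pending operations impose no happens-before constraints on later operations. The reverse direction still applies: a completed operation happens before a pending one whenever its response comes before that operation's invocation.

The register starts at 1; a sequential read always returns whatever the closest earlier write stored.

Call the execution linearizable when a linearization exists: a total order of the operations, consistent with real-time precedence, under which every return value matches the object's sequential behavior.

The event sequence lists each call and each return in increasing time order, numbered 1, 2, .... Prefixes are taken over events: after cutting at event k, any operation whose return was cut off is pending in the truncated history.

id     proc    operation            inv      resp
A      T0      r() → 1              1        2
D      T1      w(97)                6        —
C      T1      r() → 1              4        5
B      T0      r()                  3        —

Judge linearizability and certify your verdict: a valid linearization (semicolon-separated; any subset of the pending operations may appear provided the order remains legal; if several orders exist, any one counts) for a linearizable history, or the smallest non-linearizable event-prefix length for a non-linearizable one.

linearizable — witness: A; B; C

after step 1 (A r() → 1): value 1
after step 2 (B r() (pending, included)): value 1
after step 3 (C r() → 1): value 1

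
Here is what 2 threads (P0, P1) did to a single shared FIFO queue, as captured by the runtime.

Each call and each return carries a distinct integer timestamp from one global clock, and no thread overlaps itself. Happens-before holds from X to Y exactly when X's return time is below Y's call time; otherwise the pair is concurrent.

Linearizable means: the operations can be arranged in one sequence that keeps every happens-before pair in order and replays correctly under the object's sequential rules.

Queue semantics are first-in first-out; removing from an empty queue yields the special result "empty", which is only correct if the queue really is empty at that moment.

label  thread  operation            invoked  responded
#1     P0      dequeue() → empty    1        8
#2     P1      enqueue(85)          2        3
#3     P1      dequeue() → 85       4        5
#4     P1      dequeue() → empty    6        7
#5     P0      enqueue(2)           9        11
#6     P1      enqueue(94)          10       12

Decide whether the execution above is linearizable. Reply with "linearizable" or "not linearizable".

one valid linearization: #1, #2, #3, #4, #5, #6
after step 1 (#1 dequeue() → empty): queue <>
after step 2 (#2 enqueue(85)): queue <85>
after step 3 (#3 dequeue() → 85): queue <>
after step 4 (#4 dequeue() → empty): queue <>
after step 5 (#5 enqueue(2)): queue <2>
after step 6 (#6 enqueue(94)): queue <2,94>

linearizable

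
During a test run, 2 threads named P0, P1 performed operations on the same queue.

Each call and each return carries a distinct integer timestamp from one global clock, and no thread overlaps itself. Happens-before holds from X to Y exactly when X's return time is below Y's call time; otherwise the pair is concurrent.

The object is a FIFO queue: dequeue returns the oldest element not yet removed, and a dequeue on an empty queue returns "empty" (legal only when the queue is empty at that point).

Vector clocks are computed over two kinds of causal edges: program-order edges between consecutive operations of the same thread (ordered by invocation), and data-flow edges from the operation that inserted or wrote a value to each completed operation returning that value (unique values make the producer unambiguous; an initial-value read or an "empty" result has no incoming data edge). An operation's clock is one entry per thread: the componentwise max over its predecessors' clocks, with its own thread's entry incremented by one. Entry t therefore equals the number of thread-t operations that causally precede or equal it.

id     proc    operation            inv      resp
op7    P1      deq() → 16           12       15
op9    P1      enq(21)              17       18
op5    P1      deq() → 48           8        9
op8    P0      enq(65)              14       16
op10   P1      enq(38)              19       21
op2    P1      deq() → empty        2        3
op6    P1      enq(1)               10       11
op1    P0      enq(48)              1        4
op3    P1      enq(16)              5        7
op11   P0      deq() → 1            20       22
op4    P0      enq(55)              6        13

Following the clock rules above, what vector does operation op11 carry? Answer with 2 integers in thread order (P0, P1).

op2, invoked 2, has no incoming edges; only P1's bump applies → (0, 1)
op1, invoked 1, has no incoming edges; only P0's bump applies → (1, 0)
op3, invoked 5, takes VC(op2)=(0, 1) under max, adds 1 for P1 → (0, 2)
op4, invoked 6, takes VC(op1)=(1, 0) under max, adds 1 for P0 → (2, 0)
op8, invoked 14, takes VC(op4)=(2, 0) under max, adds 1 for P0 → (3, 0)
op5, invoked 8, takes VC(op1)=(1, 0), VC(op3)=(0, 2) under max, adds 1 for P1 → (1, 3)
op6, invoked 10, takes VC(op5)=(1, 3) under max, adds 1 for P1 → (1, 4)
op7, invoked 12, takes VC(op3)=(0, 2), VC(op6)=(1, 4) under max, adds 1 for P1 → (1, 5)
op9, invoked 17, takes VC(op7)=(1, 5) under max, adds 1 for P1 → (1, 6)
op10, invoked 19, takes VC(op9)=(1, 6) under max, adds 1 for P1 → (1, 7)
op11, invoked 20, takes VC(op6)=(1, 4), VC(op8)=(3, 0) under max, adds 1 for P0 → (4, 4)
target: VC(op11) = (4, 4)

(4, 4)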